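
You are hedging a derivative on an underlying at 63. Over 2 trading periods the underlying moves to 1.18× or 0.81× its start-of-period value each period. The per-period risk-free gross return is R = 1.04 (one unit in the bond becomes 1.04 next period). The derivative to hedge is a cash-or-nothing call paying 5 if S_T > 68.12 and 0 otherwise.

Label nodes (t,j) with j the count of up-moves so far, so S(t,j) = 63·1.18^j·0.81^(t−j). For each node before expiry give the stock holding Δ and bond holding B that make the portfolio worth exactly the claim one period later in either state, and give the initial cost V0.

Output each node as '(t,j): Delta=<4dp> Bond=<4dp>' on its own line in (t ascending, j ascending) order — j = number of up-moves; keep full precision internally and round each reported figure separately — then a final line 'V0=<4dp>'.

Since d<R<u, set p* = (R−d)/(u−d) = 0.6216; price each node as the discounted p*-expectation of its children.
Payoff layer (t=2): V(2,0)=0.0000, V(2,1)=0.0000, V(2,2)=5.0000
(1,0): S=51.0300. Δ = (V_up−V_dn)/(S_up−S_dn) = (0.0000−0.0000)/(60.2154−41.3343) = 0.0000. V = [p*·0.0000 + (1−p*)·0.0000]/1.04 = 0.0000. B = V − Δ·S = 0.0000.
(1,1): S=74.3400. Δ = (V_up−V_dn)/(S_up−S_dn) = (5.0000−0.0000)/(87.7212−60.2154) = 0.1818. V = [p*·5.0000 + (1−p*)·0.0000]/1.04 = 2.9886. B = V − Δ·S = -10.5249.
(0,0): S=63.0000. Δ = (V_up−V_dn)/(S_up−S_dn) = (2.9886−0.0000)/(74.3400−51.0300) = 0.1282. V = [p*·2.9886 + (1−p*)·0.0000]/1.04 = 1.7863. B = V − Δ·S = -6.2909.
Root portfolio cost Δ·63+B reproduces V0=1.7863.

(0,0): Delta=0.1282 Bond=-6.2909
(1,0): Delta=0.0000 Bond=0.0000
(1,1): Delta=0.1818 Bond=-10.5249
V0=1.7863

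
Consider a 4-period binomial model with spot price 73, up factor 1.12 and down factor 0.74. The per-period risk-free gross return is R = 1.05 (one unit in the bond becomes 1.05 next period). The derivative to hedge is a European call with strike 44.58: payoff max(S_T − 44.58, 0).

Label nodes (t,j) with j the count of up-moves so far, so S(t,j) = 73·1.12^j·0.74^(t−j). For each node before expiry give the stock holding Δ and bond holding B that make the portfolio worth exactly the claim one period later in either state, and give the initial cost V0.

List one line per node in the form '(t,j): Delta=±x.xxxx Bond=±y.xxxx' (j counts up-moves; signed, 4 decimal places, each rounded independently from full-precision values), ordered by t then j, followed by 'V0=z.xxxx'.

Since d<R<u, set p* = (R−d)/(u−d) = 0.8158; price each node as the discounted p*-expectation of its children.
Terminal payoffs: V(4,0)=0.0000, V(4,1)=0.0000, V(4,2)=5.5644, V(4,3)=31.3142, V(4,4)=70.2869
(3,0): S=29.5814. Δ = (V_up−V_dn)/(S_up−S_dn) = (0.0000−0.0000)/(33.1311−21.8902) = 0.0000. V = [p*·0.0000 + (1−p*)·0.0000]/1.05 = 0.0000. B = V − Δ·S = 0.0000.
(3,1): S=44.7718. Δ = (V_up−V_dn)/(S_up−S_dn) = (5.5644−0.0000)/(50.1444−33.1311) = 0.3271. V = [p*·5.5644 + (1−p*)·0.0000]/1.05 = 4.3232. B = V − Δ·S = -10.3199.
(3,2): S=67.7627. Δ = (V_up−V_dn)/(S_up−S_dn) = (31.3142−5.5644)/(75.8942−50.1444) = 1.0000. V = [p*·31.3142 + (1−p*)·5.5644]/1.05 = 25.3055. B = V − Δ·S = -42.4571.
(3,3): S=102.5597. Δ = (V_up−V_dn)/(S_up−S_dn) = (70.2869−31.3142)/(114.8669−75.8942) = 1.0000. V = [p*·70.2869 + (1−p*)·31.3142]/1.05 = 60.1026. B = V − Δ·S = -42.4571.
(2,0): S=39.9748. Δ = (V_up−V_dn)/(S_up−S_dn) = (4.3232−0.0000)/(44.7718−29.5814) = 0.2846. V = [p*·4.3232 + (1−p*)·0.0000]/1.05 = 3.3589. B = V − Δ·S = -8.0180.
(2,1): S=60.5024. Δ = (V_up−V_dn)/(S_up−S_dn) = (25.3055−4.3232)/(67.7627−44.7718) = 0.9126. V = [p*·25.3055 + (1−p*)·4.3232]/1.05 = 20.4194. B = V − Δ·S = -34.7973.
(2,2): S=91.5712. Δ = (V_up−V_dn)/(S_up−S_dn) = (60.1026−25.3055)/(102.5597−67.7627) = 1.0000. V = [p*·60.1026 + (1−p*)·25.3055]/1.05 = 51.1358. B = V − Δ·S = -40.4354.
(1,0): S=54.0200. Δ = (V_up−V_dn)/(S_up−S_dn) = (20.4194−3.3589)/(60.5024−39.9748) = 0.8311. V = [p*·20.4194 + (1−p*)·3.3589]/1.05 = 16.4540. B = V − Δ·S = -28.4421.
(1,1): S=81.7600. Δ = (V_up−V_dn)/(S_up−S_dn) = (51.1358−20.4194)/(91.5712−60.5024) = 0.9887. V = [p*·51.1358 + (1−p*)·20.4194]/1.05 = 43.3119. B = V − Δ·S = -37.5207.
(0,0): S=73.0000. Δ = (V_up−V_dn)/(S_up−S_dn) = (43.3119−16.4540)/(81.7600−54.0200) = 0.9682. V = [p*·43.3119 + (1−p*)·16.4540]/1.05 = 36.5375. B = V − Δ·S = -34.1413.
Each (Δ,B) replicates both successor values, so the strategy is self-financing and V0 is arbitrage-free.

(0,0): Delta=0.9682 Bond=-34.1413
(1,0): Delta=0.8311 Bond=-28.4421
(1,1): Delta=0.9887 Bond=-37.5207
(2,0): Delta=0.2846 Bond=-8.0180
(2,1): Delta=0.9126 Bond=-34.7973
(2,2): Delta=1.0000 Bond=-40.4354
(3,0): Delta=0.0000 Bond=0.0000
(3,1): Delta=0.3271 Bond=-10.3199
(3,2): Delta=1.0000 Bond=-42.4571
(3,3): Delta=1.0000 Bond=-42.4571
V0=36.5375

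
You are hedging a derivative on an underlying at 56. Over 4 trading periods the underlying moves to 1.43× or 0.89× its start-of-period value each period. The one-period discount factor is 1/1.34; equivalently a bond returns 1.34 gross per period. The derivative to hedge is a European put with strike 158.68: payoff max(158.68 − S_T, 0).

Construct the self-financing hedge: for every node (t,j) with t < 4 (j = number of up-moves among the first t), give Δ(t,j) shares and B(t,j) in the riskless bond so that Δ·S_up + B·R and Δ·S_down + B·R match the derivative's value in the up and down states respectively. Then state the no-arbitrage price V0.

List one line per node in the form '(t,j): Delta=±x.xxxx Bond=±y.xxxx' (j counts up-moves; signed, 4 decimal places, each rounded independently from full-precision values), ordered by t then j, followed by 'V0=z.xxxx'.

(0,0): Delta=-0.3996 Bond=26.8837
(1,0): Delta=-1.0000 Bond=65.9489
(1,1): Delta=-0.3248 Bond=30.0392
(2,0): Delta=-1.0000 Bond=88.3716
(2,1): Delta=-1.0000 Bond=88.3716
(2,2): Delta=-0.2408 Bond=30.6288
(3,0): Delta=-1.0000 Bond=118.4179
(3,1): Delta=-1.0000 Bond=118.4179
(3,2): Delta=-1.0000 Bond=118.4179
(3,3): Delta=-0.1463 Bond=25.5675
V0=4.5070

The replicating-portfolio and risk-neutral prices coincide; use p* = (1.34−0.89)/(1.43−0.89) = 0.8333 for the latter.
Terminal values V(4,·): V(4,0)=123.5443, V(4,1)=102.2261, V(4,2)=67.9731, V(4,3)=12.9375, V(4,4)=0.0000
Node (3,0) S=39.4783: V=(p*·102.2261+(1−p*)·123.5443)/1.34=78.9396; Δ=(102.2261−123.5443)/(56.4539−35.1357)=-1.0000; B=V−Δ·S=118.4179
Node (3,1) S=63.4314: V=(p*·67.9731+(1−p*)·102.2261)/1.34=54.9865; Δ=(67.9731−102.2261)/(90.7069−56.4539)=-1.0000; B=V−Δ·S=118.4179
Node (3,2) S=101.9178: V=(p*·12.9375+(1−p*)·67.9731)/1.34=16.5001; Δ=(12.9375−67.9731)/(145.7425−90.7069)=-1.0000; B=V−Δ·S=118.4179
Node (3,3) S=163.7556: V=(p*·0.0000+(1−p*)·12.9375)/1.34=1.6091; Δ=(0.0000−12.9375)/(234.1705−145.7425)=-0.1463; B=V−Δ·S=25.5675
Node (2,0) S=44.3576: V=(p*·54.9865+(1−p*)·78.9396)/1.34=44.0140; Δ=(54.9865−78.9396)/(63.4314−39.4783)=-1.0000; B=V−Δ·S=88.3716
Node (2,1) S=71.2712: V=(p*·16.5001+(1−p*)·54.9865)/1.34=17.1004; Δ=(16.5001−54.9865)/(101.9178−63.4314)=-1.0000; B=V−Δ·S=88.3716
Node (2,2) S=114.5144: V=(p*·1.6091+(1−p*)·16.5001)/1.34=3.0530; Δ=(1.6091−16.5001)/(163.7556−101.9178)=-0.2408; B=V−Δ·S=30.6288
Node (1,0) S=49.8400: V=(p*·17.1004+(1−p*)·44.0140)/1.34=16.1089; Δ=(17.1004−44.0140)/(71.2712−44.3576)=-1.0000; B=V−Δ·S=65.9489
Node (1,1) S=80.0800: V=(p*·3.0530+(1−p*)·17.1004)/1.34=4.0255; Δ=(3.0530−17.1004)/(114.5144−71.2712)=-0.3248; B=V−Δ·S=30.0392
Node (0,0) S=56.0000: V=(p*·4.0255+(1−p*)·16.1089)/1.34=4.5070; Δ=(4.0255−16.1089)/(80.0800−49.8400)=-0.3996; B=V−Δ·S=26.8837
Each (Δ,B) replicates both successor values, so the strategy is self-financing and V0 is arbitrage-free.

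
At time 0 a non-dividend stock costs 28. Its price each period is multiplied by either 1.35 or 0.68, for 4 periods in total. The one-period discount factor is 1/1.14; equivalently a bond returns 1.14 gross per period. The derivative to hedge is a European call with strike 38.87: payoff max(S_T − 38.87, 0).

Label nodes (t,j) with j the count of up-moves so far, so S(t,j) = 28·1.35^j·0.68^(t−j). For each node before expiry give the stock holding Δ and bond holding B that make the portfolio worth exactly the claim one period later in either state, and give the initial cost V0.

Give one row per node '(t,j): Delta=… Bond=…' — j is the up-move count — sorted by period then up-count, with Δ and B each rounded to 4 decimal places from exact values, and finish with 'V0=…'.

(0,0): Delta=0.6646 Bond=-9.5723
(1,0): Delta=0.2268 Bond=-2.5754
(1,1): Delta=0.7653 Bond=-14.7185
(2,0): Delta=0.0000 Bond=0.0000
(2,1): Delta=0.2789 Bond=-4.2763
(2,2): Delta=0.8772 Bond=-22.4869
(3,0): Delta=0.0000 Bond=0.0000
(3,1): Delta=0.0000 Bond=0.0000
(3,2): Delta=0.3430 Bond=-7.1005
(3,3): Delta=1.0000 Bond=-34.0965
V0=9.0374

The replicating-portfolio and risk-neutral prices coincide; use p* = (1.14−0.68)/(1.35−0.68) = 0.6866 for the latter.
Terminal payoffs: V(4,0)=0.0000, V(4,1)=0.0000, V(4,2)=0.0000, V(4,3)=7.9755, V(4,4)=54.1322
  t=3,j=0: stock 8.8041 → up 11.8855 (V=0.0000), down 5.9868 (V=0.0000). Price 0.0000; hedge Δ=0.0000, bond B=0.0000.
  t=3,j=1: stock 17.4787 → up 23.5963 (V=0.0000), down 11.8855 (V=0.0000). Price 0.0000; hedge Δ=0.0000, bond B=0.0000.
  t=3,j=2: stock 34.7004 → up 46.8455 (V=7.9755), down 23.5963 (V=0.0000). Price 4.8033; hedge Δ=0.3430, bond B=-7.1005.
  t=3,j=3: stock 68.8905 → up 93.0022 (V=54.1322), down 46.8455 (V=7.9755). Price 34.7940; hedge Δ=1.0000, bond B=-34.0965.
  t=2,j=0: stock 12.9472 → up 17.4787 (V=0.0000), down 8.8041 (V=0.0000). Price 0.0000; hedge Δ=0.0000, bond B=0.0000.
  t=2,j=1: stock 25.7040 → up 34.7004 (V=4.8033), down 17.4787 (V=0.0000). Price 2.8928; hedge Δ=0.2789, bond B=-4.2763.
  t=2,j=2: stock 51.0300 → up 68.8905 (V=34.7940), down 34.7004 (V=4.8033). Price 22.2754; hedge Δ=0.8772, bond B=-22.4869.
  t=1,j=0: stock 19.0400 → up 25.7040 (V=2.8928), down 12.9472 (V=0.0000). Price 1.7422; hedge Δ=0.2268, bond B=-2.5754.
  t=1,j=1: stock 37.8000 → up 51.0300 (V=22.2754), down 25.7040 (V=2.8928). Price 14.2107; hedge Δ=0.7653, bond B=-14.7185.
  t=0,j=0: stock 28.0000 → up 37.8000 (V=14.2107), down 19.0400 (V=1.7422). Price 9.0374; hedge Δ=0.6646, bond B=-9.5723.
Check: Δ(0,0)·S0 + B(0,0) = 9.0374 = V0.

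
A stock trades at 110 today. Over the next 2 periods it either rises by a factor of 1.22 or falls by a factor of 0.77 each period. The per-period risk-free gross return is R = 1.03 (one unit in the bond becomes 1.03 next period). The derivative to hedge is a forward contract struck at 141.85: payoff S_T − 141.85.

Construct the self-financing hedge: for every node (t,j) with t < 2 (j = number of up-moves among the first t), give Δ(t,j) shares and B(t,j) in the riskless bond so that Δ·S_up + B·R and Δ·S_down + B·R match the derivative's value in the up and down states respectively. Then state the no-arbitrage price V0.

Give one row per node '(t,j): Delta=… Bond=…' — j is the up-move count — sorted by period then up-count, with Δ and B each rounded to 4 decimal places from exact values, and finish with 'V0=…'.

The replicating-portfolio and risk-neutral prices coincide; use p* = (1.03−0.77)/(1.22−0.77) = 0.5778 for the latter.
At expiry t=2: V(2,0)=-76.6310, V(2,1)=-38.5160, V(2,2)=21.8740
  t=1,j=0: stock 84.7000 → up 103.3340 (V=-38.5160), down 65.2190 (V=-76.6310). Price -53.0184; hedge Δ=1.0000, bond B=-137.7184.
  t=1,j=1: stock 134.2000 → up 163.7240 (V=21.8740), down 103.3340 (V=-38.5160). Price -3.5184; hedge Δ=1.0000, bond B=-137.7184.
  t=0,j=0: stock 110.0000 → up 134.2000 (V=-3.5184), down 84.7000 (V=-53.0184). Price -23.7072; hedge Δ=1.0000, bond B=-133.7072.
Self-financing check: at every node Δ·S+B equals the discounted successor values.

(0,0): Delta=1.0000 Bond=-133.7072
(1,0): Delta=1.0000 Bond=-137.7184
(1,1): Delta=1.0000 Bond=-137.7184
V0=-23.7072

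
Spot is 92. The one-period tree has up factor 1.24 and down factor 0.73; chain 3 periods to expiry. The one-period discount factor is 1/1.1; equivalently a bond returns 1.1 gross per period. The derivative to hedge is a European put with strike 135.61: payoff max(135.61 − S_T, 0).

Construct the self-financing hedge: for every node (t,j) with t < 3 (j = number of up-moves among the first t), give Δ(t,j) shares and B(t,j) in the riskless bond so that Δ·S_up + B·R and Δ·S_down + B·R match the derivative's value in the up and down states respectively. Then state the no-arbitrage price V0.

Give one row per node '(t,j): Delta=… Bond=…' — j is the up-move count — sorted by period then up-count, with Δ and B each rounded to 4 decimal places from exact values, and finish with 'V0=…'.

Since d<R<u, set p* = (R−d)/(u−d) = 0.7255; price each node as the discounted p*-expectation of its children.
Payoff layer (t=3): V(3,0)=99.8204, V(3,1)=74.8168, V(3,2)=32.3448, V(3,3)=0.0000
Node (2,0) S=49.0268: V=(p*·74.8168+(1−p*)·99.8204)/1.1=74.2550; Δ=(74.8168−99.8204)/(60.7932−35.7896)=-1.0000; B=V−Δ·S=123.2818
Node (2,1) S=83.2784: V=(p*·32.3448+(1−p*)·74.8168)/1.1=40.0034; Δ=(32.3448−74.8168)/(103.2652−60.7932)=-1.0000; B=V−Δ·S=123.2818
Node (2,2) S=141.4592: V=(p*·0.0000+(1−p*)·32.3448)/1.1=8.0718; Δ=(0.0000−32.3448)/(175.4094−103.2652)=-0.4483; B=V−Δ·S=71.4929
Node (1,0) S=67.1600: V=(p*·40.0034+(1−p*)·74.2550)/1.1=44.9144; Δ=(40.0034−74.2550)/(83.2784−49.0268)=-1.0000; B=V−Δ·S=112.0744
Node (1,1) S=114.0800: V=(p*·8.0718+(1−p*)·40.0034)/1.1=15.3067; Δ=(8.0718−40.0034)/(141.4592−83.2784)=-0.5488; B=V−Δ·S=77.9177
Node (0,0) S=92.0000: V=(p*·15.3067+(1−p*)·44.9144)/1.1=21.3039; Δ=(15.3067−44.9144)/(114.0800−67.1600)=-0.6310; B=V−Δ·S=79.3582
Root portfolio cost Δ·92+B reproduces V0=21.3039.

(0,0): Delta=-0.6310 Bond=79.3582
(1,0): Delta=-1.0000 Bond=112.0744
(1,1): Delta=-0.5488 Bond=77.9177
(2,0): Delta=-1.0000 Bond=123.2818
(2,1): Delta=-1.0000 Bond=123.2818
(2,2): Delta=-0.4483 Bond=71.4929
V0=21.3039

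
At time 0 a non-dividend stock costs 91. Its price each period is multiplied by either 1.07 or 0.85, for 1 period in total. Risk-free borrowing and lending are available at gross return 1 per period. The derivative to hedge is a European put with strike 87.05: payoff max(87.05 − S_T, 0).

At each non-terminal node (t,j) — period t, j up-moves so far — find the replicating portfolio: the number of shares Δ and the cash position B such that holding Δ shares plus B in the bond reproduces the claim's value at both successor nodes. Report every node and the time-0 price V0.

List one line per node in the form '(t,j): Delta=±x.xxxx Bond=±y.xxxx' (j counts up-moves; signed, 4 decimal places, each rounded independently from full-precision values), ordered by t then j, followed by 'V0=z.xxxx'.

No-arbitrage ⇒ martingale measure with p* = (R−d)/(u−d) = 0.6818.
Terminal payoffs: V(1,0)=9.7000, V(1,1)=0.0000
(0,0): S=91.0000. Δ = (V_up−V_dn)/(S_up−S_dn) = (0.0000−9.7000)/(97.3700−77.3500) = -0.4845. V = [p*·0.0000 + (1−p*)·9.7000]/1 = 3.0864. B = V − Δ·S = 47.1773.
Each (Δ,B) replicates both successor values, so the strategy is self-financing and V0 is arbitrage-free.

(0,0): Delta=-0.4845 Bond=47.1773
V0=3.0864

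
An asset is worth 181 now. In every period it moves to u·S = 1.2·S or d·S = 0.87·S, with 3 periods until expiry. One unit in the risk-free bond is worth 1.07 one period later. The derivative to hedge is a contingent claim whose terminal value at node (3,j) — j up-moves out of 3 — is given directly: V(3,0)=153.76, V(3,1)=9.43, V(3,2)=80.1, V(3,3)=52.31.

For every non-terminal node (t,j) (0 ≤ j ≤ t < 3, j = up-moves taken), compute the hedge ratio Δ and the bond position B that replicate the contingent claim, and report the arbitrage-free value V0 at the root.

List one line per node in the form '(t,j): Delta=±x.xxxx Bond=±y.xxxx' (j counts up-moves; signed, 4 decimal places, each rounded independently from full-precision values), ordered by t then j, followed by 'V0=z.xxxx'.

(0,0): Delta=0.0167 Bond=44.7189
(1,0): Delta=-0.2523 Bond=90.1978
(1,1): Delta=0.1434 Bond=20.3227
(2,0): Delta=-3.1925 Bond=499.3144
(2,1): Delta=1.1333 Bond=-165.3101
(2,2): Delta=-0.3231 Bond=143.3314
V0=47.7343

Since d<R<u, set p* = (R−d)/(u−d) = 0.6061; price each node as the discounted p*-expectation of its children.
Terminal values V(3,·): V(3,0)=153.7600, V(3,1)=9.4300, V(3,2)=80.1000, V(3,3)=52.3100
Node (2,0) S=136.9989: V=(p*·9.4300+(1−p*)·153.7600)/1.07=61.9507; Δ=(9.4300−153.7600)/(164.3987−119.1890)=-3.1925; B=V−Δ·S=499.3144
Node (2,1) S=188.9640: V=(p*·80.1000+(1−p*)·9.4300)/1.07=48.8414; Δ=(80.1000−9.4300)/(226.7568−164.3987)=1.1333; B=V−Δ·S=-165.3101
Node (2,2) S=260.6400: V=(p*·52.3100+(1−p*)·80.1000)/1.07=59.1192; Δ=(52.3100−80.1000)/(312.7680−226.7568)=-0.3231; B=V−Δ·S=143.3314
Node (1,0) S=157.4700: V=(p*·48.8414+(1−p*)·61.9507)/1.07=50.4726; Δ=(48.8414−61.9507)/(188.9640−136.9989)=-0.2523; B=V−Δ·S=90.1978
Node (1,1) S=217.2000: V=(p*·59.1192+(1−p*)·48.8414)/1.07=51.4677; Δ=(59.1192−48.8414)/(260.6400−188.9640)=0.1434; B=V−Δ·S=20.3227
Node (0,0) S=181.0000: V=(p*·51.4677+(1−p*)·50.4726)/1.07=47.7343; Δ=(51.4677−50.4726)/(217.2000−157.4700)=0.0167; B=V−Δ·S=44.7189
Root portfolio cost Δ·181+B reproduces V0=47.7343.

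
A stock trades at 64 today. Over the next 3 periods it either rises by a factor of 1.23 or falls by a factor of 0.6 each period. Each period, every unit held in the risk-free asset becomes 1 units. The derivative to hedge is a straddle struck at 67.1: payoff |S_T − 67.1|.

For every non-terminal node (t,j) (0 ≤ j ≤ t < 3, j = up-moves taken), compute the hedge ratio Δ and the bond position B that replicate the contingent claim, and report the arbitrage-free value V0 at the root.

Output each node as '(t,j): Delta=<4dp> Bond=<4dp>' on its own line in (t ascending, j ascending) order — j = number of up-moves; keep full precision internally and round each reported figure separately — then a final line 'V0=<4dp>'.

Risk-neutral probability p* = (R−d)/(u−d) = (1−0.6)/(1.23−0.6) = 0.6349.
Terminal values V(3,·): V(3,0)=53.2760, V(3,1)=38.7608, V(3,2)=9.0046, V(3,3)=51.9955
Node (2,0) S=23.0400: V=(p*·38.7608+(1−p*)·53.2760)/1=44.0600; Δ=(38.7608−53.2760)/(28.3392−13.8240)=-1.0000; B=V−Δ·S=67.1000
Node (2,1) S=47.2320: V=(p*·9.0046+(1−p*)·38.7608)/1=19.8680; Δ=(9.0046−38.7608)/(58.0954−28.3392)=-1.0000; B=V−Δ·S=67.1000
Node (2,2) S=96.8256: V=(p*·51.9955+(1−p*)·9.0046)/1=36.3004; Δ=(51.9955−9.0046)/(119.0955−58.0954)=0.7048; B=V−Δ·S=-31.9390
Node (1,0) S=38.4000: V=(p*·19.8680+(1−p*)·44.0600)/1=28.7000; Δ=(19.8680−44.0600)/(47.2320−23.0400)=-1.0000; B=V−Δ·S=67.1000
Node (1,1) S=78.7200: V=(p*·36.3004+(1−p*)·19.8680)/1=30.3013; Δ=(36.3004−19.8680)/(96.8256−47.2320)=0.3313; B=V−Δ·S=4.2181
Node (0,0) S=64.0000: V=(p*·30.3013+(1−p*)·28.7000)/1=29.7167; Δ=(30.3013−28.7000)/(78.7200−38.4000)=0.0397; B=V−Δ·S=27.1750
Root portfolio cost Δ·64+B reproduces V0=29.7167.

(0,0): Delta=0.0397 Bond=27.1750
(1,0): Delta=-1.0000 Bond=67.1000
(1,1): Delta=0.3313 Bond=4.2181
(2,0): Delta=-1.0000 Bond=67.1000
(2,1): Delta=-1.0000 Bond=67.1000
(2,2): Delta=0.7048 Bond=-31.9390
V0=29.7167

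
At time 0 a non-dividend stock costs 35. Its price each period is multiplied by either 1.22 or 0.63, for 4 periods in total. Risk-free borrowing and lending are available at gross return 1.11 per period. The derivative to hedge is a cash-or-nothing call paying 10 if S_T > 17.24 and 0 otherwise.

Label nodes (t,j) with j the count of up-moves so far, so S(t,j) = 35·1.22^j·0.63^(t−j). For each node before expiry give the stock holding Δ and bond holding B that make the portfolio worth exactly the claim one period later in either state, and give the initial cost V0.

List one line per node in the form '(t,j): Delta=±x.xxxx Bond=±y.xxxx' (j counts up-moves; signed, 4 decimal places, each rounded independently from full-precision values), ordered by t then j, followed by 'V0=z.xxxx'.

(0,0): Delta=0.0300 Bond=5.3890
(1,0): Delta=0.1893 Bond=2.4711
(1,1): Delta=0.0112 Bond=6.7864
(2,0): Delta=0.8943 Bond=-7.0507
(2,1): Delta=0.1058 Bond=4.9872
(2,2): Delta=0.0000 Bond=8.1162
(3,0): Delta=0.0000 Bond=0.0000
(3,1): Delta=1.0001 Bond=-9.6198
(3,2): Delta=0.0000 Bond=9.0090
(3,3): Delta=0.0000 Bond=9.0090
V0=6.4404

Under the risk-neutral measure, an up-move has probability p* = (R−d)/(u−d) = 0.8136 and values discount at R = 1.11.
Terminal values V(4,·): V(4,0)=0.0000, V(4,1)=0.0000, V(4,2)=10.0000, V(4,3)=10.0000, V(4,4)=10.0000
(3,0): S=8.7516. Δ = (V_up−V_dn)/(S_up−S_dn) = (0.0000−0.0000)/(10.6770−5.5135) = 0.0000. V = [p*·0.0000 + (1−p*)·0.0000]/1.11 = 0.0000. B = V − Δ·S = 0.0000.
(3,1): S=16.9476. Δ = (V_up−V_dn)/(S_up−S_dn) = (10.0000−0.0000)/(20.6761−10.6770) = 1.0001. V = [p*·10.0000 + (1−p*)·0.0000]/1.11 = 7.3294. B = V − Δ·S = -9.6198.
(3,2): S=32.8192. Δ = (V_up−V_dn)/(S_up−S_dn) = (10.0000−10.0000)/(40.0394−20.6761) = 0.0000. V = [p*·10.0000 + (1−p*)·10.0000]/1.11 = 9.0090. B = V − Δ·S = 9.0090.
(3,3): S=63.5547. Δ = (V_up−V_dn)/(S_up−S_dn) = (10.0000−10.0000)/(77.5367−40.0394) = 0.0000. V = [p*·10.0000 + (1−p*)·10.0000]/1.11 = 9.0090. B = V − Δ·S = 9.0090.
(2,0): S=13.8915. Δ = (V_up−V_dn)/(S_up−S_dn) = (7.3294−0.0000)/(16.9476−8.7516) = 0.8943. V = [p*·7.3294 + (1−p*)·0.0000]/1.11 = 5.3720. B = V − Δ·S = -7.0507.
(2,1): S=26.9010. Δ = (V_up−V_dn)/(S_up−S_dn) = (9.0090−7.3294)/(32.8192−16.9476) = 0.1058. V = [p*·9.0090 + (1−p*)·7.3294]/1.11 = 7.8341. B = V − Δ·S = 4.9872.
(2,2): S=52.0940. Δ = (V_up−V_dn)/(S_up−S_dn) = (9.0090−9.0090)/(63.5547−32.8192) = 0.0000. V = [p*·9.0090 + (1−p*)·9.0090]/1.11 = 8.1162. B = V − Δ·S = 8.1162.
(1,0): S=22.0500. Δ = (V_up−V_dn)/(S_up−S_dn) = (7.8341−5.3720)/(26.9010−13.8915) = 0.1893. V = [p*·7.8341 + (1−p*)·5.3720]/1.11 = 6.6442. B = V − Δ·S = 2.4711.
(1,1): S=42.7000. Δ = (V_up−V_dn)/(S_up−S_dn) = (8.1162−7.8341)/(52.0940−26.9010) = 0.0112. V = [p*·8.1162 + (1−p*)·7.8341]/1.11 = 7.2645. B = V − Δ·S = 6.7864.
(0,0): S=35.0000. Δ = (V_up−V_dn)/(S_up−S_dn) = (7.2645−6.6442)/(42.7000−22.0500) = 0.0300. V = [p*·7.2645 + (1−p*)·6.6442]/1.11 = 6.4404. B = V − Δ·S = 5.3890.
Self-financing check: at every node Δ·S+B equals the discounted successor values.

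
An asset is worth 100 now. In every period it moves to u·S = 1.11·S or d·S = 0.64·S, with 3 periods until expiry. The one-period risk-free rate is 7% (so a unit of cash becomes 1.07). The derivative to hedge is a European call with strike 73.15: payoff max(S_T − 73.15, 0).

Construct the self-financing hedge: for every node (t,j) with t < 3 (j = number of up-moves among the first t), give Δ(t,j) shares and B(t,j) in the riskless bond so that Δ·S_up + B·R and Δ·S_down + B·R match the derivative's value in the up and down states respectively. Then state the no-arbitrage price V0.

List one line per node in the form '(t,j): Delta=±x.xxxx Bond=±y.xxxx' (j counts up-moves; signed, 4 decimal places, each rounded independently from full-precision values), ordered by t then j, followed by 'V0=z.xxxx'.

(0,0): Delta=0.9173 Bond=-50.9683
(1,0): Delta=0.1622 Bond=-6.2072
(1,1): Delta=0.9578 Bond=-59.0318
(2,0): Delta=0.0000 Bond=0.0000
(2,1): Delta=0.1708 Bond=-7.2595
(2,2): Delta=1.0000 Bond=-68.3645
V0=40.7607

Since d<R<u, set p* = (R−d)/(u−d) = 0.9149; price each node as the discounted p*-expectation of its children.
Terminal payoffs: V(3,0)=0.0000, V(3,1)=0.0000, V(3,2)=5.7044, V(3,3)=63.6131
(2,0): S=40.9600. Δ = (V_up−V_dn)/(S_up−S_dn) = (0.0000−0.0000)/(45.4656−26.2144) = 0.0000. V = [p*·0.0000 + (1−p*)·0.0000]/1.07 = 0.0000. B = V − Δ·S = 0.0000.
(2,1): S=71.0400. Δ = (V_up−V_dn)/(S_up−S_dn) = (5.7044−0.0000)/(78.8544−45.4656) = 0.1708. V = [p*·5.7044 + (1−p*)·0.0000]/1.07 = 4.8775. B = V − Δ·S = -7.2595.
(2,2): S=123.2100. Δ = (V_up−V_dn)/(S_up−S_dn) = (63.6131−5.7044)/(136.7631−78.8544) = 1.0000. V = [p*·63.6131 + (1−p*)·5.7044]/1.07 = 54.8455. B = V − Δ·S = -68.3645.
(1,0): S=64.0000. Δ = (V_up−V_dn)/(S_up−S_dn) = (4.8775−0.0000)/(71.0400−40.9600) = 0.1622. V = [p*·4.8775 + (1−p*)·0.0000]/1.07 = 4.1705. B = V − Δ·S = -6.2072.
(1,1): S=111.0000. Δ = (V_up−V_dn)/(S_up−S_dn) = (54.8455−4.8775)/(123.2100−71.0400) = 0.9578. V = [p*·54.8455 + (1−p*)·4.8775]/1.07 = 47.2831. B = V − Δ·S = -59.0318.
(0,0): S=100.0000. Δ = (V_up−V_dn)/(S_up−S_dn) = (47.2831−4.1705)/(111.0000−64.0000) = 0.9173. V = [p*·47.2831 + (1−p*)·4.1705]/1.07 = 40.7607. B = V − Δ·S = -50.9683.
Root portfolio cost Δ·100+B reproduces V0=40.7607.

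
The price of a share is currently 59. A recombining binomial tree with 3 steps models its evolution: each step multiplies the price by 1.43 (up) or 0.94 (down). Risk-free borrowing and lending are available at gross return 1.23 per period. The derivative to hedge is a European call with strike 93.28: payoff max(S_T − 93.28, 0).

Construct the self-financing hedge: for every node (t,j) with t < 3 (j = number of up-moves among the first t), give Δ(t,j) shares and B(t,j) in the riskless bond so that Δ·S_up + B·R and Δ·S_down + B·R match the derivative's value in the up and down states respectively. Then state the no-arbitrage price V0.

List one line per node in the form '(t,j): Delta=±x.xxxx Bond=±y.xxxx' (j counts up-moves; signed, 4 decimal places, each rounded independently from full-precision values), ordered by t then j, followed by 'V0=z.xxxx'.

Under the risk-neutral measure, an up-move has probability p* = (R−d)/(u−d) = 0.5918 and values discount at R = 1.23.
Terminal values V(3,·): V(3,0)=0.0000, V(3,1)=0.0000, V(3,2)=20.1302, V(3,3)=79.2482
  t=2,j=0: stock 52.1324 → up 74.5493 (V=0.0000), down 49.0045 (V=0.0000). Price 0.0000; hedge Δ=0.0000, bond B=0.0000.
  t=2,j=1: stock 79.3078 → up 113.4102 (V=20.1302), down 74.5493 (V=0.0000). Price 9.6860; hedge Δ=0.5180, bond B=-31.3960.
  t=2,j=2: stock 120.6491 → up 172.5282 (V=79.2482), down 113.4102 (V=20.1302). Price 44.8117; hedge Δ=1.0000, bond B=-75.8374.
  t=1,j=0: stock 55.4600 → up 79.3078 (V=9.6860), down 52.1324 (V=0.0000). Price 4.6606; hedge Δ=0.3564, bond B=-15.1067.
  t=1,j=1: stock 84.3700 → up 120.6491 (V=44.8117), down 79.3078 (V=9.6860). Price 24.7762; hedge Δ=0.8497, bond B=-46.9090.
  t=0,j=0: stock 59.0000 → up 84.3700 (V=24.7762), down 55.4600 (V=4.6606). Price 13.4681; hedge Δ=0.6958, bond B=-27.5841.
Self-financing check: at every node Δ·S+B equals the discounted successor values.

(0,0): Delta=0.6958 Bond=-27.5841
(1,0): Delta=0.3564 Bond=-15.1067
(1,1): Delta=0.8497 Bond=-46.9090
(2,0): Delta=0.0000 Bond=0.0000
(2,1): Delta=0.5180 Bond=-31.3960
(2,2): Delta=1.0000 Bond=-75.8374
V0=13.4681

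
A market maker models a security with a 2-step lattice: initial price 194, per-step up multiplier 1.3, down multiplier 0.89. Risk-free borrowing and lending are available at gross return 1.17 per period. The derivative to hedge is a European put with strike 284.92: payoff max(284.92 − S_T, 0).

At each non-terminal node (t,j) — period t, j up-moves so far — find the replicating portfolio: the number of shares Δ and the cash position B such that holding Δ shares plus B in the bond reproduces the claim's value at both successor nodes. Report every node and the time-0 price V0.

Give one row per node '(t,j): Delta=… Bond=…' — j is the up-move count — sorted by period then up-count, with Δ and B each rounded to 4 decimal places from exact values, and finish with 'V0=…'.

(0,0): Delta=-0.6849 Bond=161.6360
(1,0): Delta=-1.0000 Bond=243.5214
(1,1): Delta=-0.5847 Bond=163.8537
V0=28.7677

The replicating-portfolio and risk-neutral prices coincide; use p* = (1.17−0.89)/(1.3−0.89) = 0.6829 for the latter.
Terminal payoffs: V(2,0)=131.2526, V(2,1)=60.4620, V(2,2)=0.0000
Node (1,0) S=172.6600: V=(p*·60.4620+(1−p*)·131.2526)/1.17=70.8614; Δ=(60.4620−131.2526)/(224.4580−153.6674)=-1.0000; B=V−Δ·S=243.5214
Node (1,1) S=252.2000: V=(p*·0.0000+(1−p*)·60.4620)/1.17=16.3854; Δ=(0.0000−60.4620)/(327.8600−224.4580)=-0.5847; B=V−Δ·S=163.8537
Node (0,0) S=194.0000: V=(p*·16.3854+(1−p*)·70.8614)/1.17=28.7677; Δ=(16.3854−70.8614)/(252.2000−172.6600)=-0.6849; B=V−Δ·S=161.6360
The time-0 hedge costs 28.7677, which is the no-arbitrage price.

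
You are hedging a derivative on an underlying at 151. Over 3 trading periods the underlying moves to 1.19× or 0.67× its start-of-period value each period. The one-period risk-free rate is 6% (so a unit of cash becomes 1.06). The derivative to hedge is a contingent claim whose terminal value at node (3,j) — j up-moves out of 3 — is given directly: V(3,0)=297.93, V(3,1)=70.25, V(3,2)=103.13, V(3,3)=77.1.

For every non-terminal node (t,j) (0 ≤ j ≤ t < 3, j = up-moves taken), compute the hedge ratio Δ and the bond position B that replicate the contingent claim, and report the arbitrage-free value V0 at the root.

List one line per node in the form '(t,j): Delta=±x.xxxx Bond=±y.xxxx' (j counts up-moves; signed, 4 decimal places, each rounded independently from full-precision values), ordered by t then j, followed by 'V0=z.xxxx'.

(0,0): Delta=-0.1875 Bond=104.3551
(1,0): Delta=-0.5785 Bond=150.1742
(1,1): Delta=-0.1141 Bond=97.4304
(2,0): Delta=-6.4594 Bond=557.8179
(2,1): Delta=0.5252 Bond=26.3070
(2,2): Delta=-0.2341 Bond=128.9327
V0=76.0431

Under the risk-neutral measure, an up-move has probability p* = (R−d)/(u−d) = 0.7500 and values discount at R = 1.06.
Payoff layer (t=3): V(3,0)=297.9300, V(3,1)=70.2500, V(3,2)=103.1300, V(3,3)=77.1000
  t=2,j=0: stock 67.7839 → up 80.6628 (V=70.2500), down 45.4152 (V=297.9300). Price 119.9717; hedge Δ=-6.4594, bond B=557.8179.
  t=2,j=1: stock 120.3923 → up 143.2668 (V=103.1300), down 80.6628 (V=70.2500). Price 89.5377; hedge Δ=0.5252, bond B=26.3070.
  t=2,j=2: stock 213.8311 → up 254.4590 (V=77.1000), down 143.2668 (V=103.1300). Price 78.8750; hedge Δ=-0.2341, bond B=128.9327.
  t=1,j=0: stock 101.1700 → up 120.3923 (V=89.5377), down 67.7839 (V=119.9717). Price 91.6474; hedge Δ=-0.5785, bond B=150.1742.
  t=1,j=1: stock 179.6900 → up 213.8311 (V=78.8750), down 120.3923 (V=89.5377). Price 76.9252; hedge Δ=-0.1141, bond B=97.4304.
  t=0,j=0: stock 151.0000 → up 179.6900 (V=76.9252), down 101.1700 (V=91.6474). Price 76.0431; hedge Δ=-0.1875, bond B=104.3551.
Each (Δ,B) replicates both successor values, so the strategy is self-financing and V0 is arbitrage-free.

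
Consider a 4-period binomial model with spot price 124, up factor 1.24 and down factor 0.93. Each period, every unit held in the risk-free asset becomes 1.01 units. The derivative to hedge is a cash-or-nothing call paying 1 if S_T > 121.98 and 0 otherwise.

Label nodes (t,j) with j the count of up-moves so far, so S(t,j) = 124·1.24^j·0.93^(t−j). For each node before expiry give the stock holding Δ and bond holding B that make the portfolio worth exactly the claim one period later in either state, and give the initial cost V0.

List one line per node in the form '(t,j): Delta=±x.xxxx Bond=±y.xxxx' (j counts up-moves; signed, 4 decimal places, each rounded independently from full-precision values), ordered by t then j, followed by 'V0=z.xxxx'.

Under the risk-neutral measure, an up-move has probability p* = (R−d)/(u−d) = 0.2581 and values discount at R = 1.01.
Terminal payoffs: V(4,0)=0.0000, V(4,1)=1.0000, V(4,2)=1.0000, V(4,3)=1.0000, V(4,4)=1.0000
Node (3,0) S=99.7403: V=(p*·1.0000+(1−p*)·0.0000)/1.01=0.2555; Δ=(1.0000−0.0000)/(123.6779−92.7584)=0.0323; B=V−Δ·S=-2.9703
Node (3,1) S=132.9870: V=(p*·1.0000+(1−p*)·1.0000)/1.01=0.9901; Δ=(1.0000−1.0000)/(164.9039−123.6779)=0.0000; B=V−Δ·S=0.9901
Node (3,2) S=177.3160: V=(p*·1.0000+(1−p*)·1.0000)/1.01=0.9901; Δ=(1.0000−1.0000)/(219.8719−164.9039)=0.0000; B=V−Δ·S=0.9901
Node (3,3) S=236.4214: V=(p*·1.0000+(1−p*)·1.0000)/1.01=0.9901; Δ=(1.0000−1.0000)/(293.1625−219.8719)=0.0000; B=V−Δ·S=0.9901
Node (2,0) S=107.2476: V=(p*·0.9901+(1−p*)·0.2555)/1.01=0.4407; Δ=(0.9901−0.2555)/(132.9870−99.7403)=0.0221; B=V−Δ·S=-1.9290
Node (2,1) S=142.9968: V=(p*·0.9901+(1−p*)·0.9901)/1.01=0.9803; Δ=(0.9901−0.9901)/(177.3160−132.9870)=0.0000; B=V−Δ·S=0.9803
Node (2,2) S=190.6624: V=(p*·0.9901+(1−p*)·0.9901)/1.01=0.9803; Δ=(0.9901−0.9901)/(236.4214−177.3160)=0.0000; B=V−Δ·S=0.9803
Node (1,0) S=115.3200: V=(p*·0.9803+(1−p*)·0.4407)/1.01=0.5742; Δ=(0.9803−0.4407)/(142.9968−107.2476)=0.0151; B=V−Δ·S=-1.1665
Node (1,1) S=153.7600: V=(p*·0.9803+(1−p*)·0.9803)/1.01=0.9706; Δ=(0.9803−0.9803)/(190.6624−142.9968)=0.0000; B=V−Δ·S=0.9706
Node (0,0) S=124.0000: V=(p*·0.9706+(1−p*)·0.5742)/1.01=0.6698; Δ=(0.9706−0.5742)/(153.7600−115.3200)=0.0103; B=V−Δ·S=-0.6089
The time-0 hedge costs 0.6698, which is the no-arbitrage price.

(0,0): Delta=0.0103 Bond=-0.6089
(1,0): Delta=0.0151 Bond=-1.1665
(1,1): Delta=0.0000 Bond=0.9706
(2,0): Delta=0.0221 Bond=-1.9290
(2,1): Delta=0.0000 Bond=0.9803
(2,2): Delta=0.0000 Bond=0.9803
(3,0): Delta=0.0323 Bond=-2.9703
(3,1): Delta=0.0000 Bond=0.9901
(3,2): Delta=0.0000 Bond=0.9901
(3,3): Delta=0.0000 Bond=0.9901
V0=0.6698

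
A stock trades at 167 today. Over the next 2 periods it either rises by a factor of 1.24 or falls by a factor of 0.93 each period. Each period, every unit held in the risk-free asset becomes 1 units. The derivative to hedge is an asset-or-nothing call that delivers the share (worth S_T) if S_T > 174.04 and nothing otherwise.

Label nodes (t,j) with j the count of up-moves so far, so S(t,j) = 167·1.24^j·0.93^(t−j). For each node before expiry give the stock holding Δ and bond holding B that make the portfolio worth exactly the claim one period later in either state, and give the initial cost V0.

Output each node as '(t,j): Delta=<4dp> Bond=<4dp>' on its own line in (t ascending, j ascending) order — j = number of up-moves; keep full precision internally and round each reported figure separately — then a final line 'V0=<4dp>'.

(0,0): Delta=3.1600 Bond=-447.2928
(1,0): Delta=4.0000 Bond=-577.7532
(1,1): Delta=1.0000 Bond=0.0000
V0=80.4272

The replicating-portfolio and risk-neutral prices coincide; use p* = (1−0.93)/(1.24−0.93) = 0.2258 for the latter.
At expiry t=2: V(2,0)=0.0000, V(2,1)=192.5844, V(2,2)=256.7792
  t=1,j=0: stock 155.3100 → up 192.5844 (V=192.5844), down 144.4383 (V=0.0000). Price 43.4868; hedge Δ=4.0000, bond B=-577.7532.
  t=1,j=1: stock 207.0800 → up 256.7792 (V=256.7792), down 192.5844 (V=192.5844). Price 207.0800; hedge Δ=1.0000, bond B=0.0000.
  t=0,j=0: stock 167.0000 → up 207.0800 (V=207.0800), down 155.3100 (V=43.4868). Price 80.4272; hedge Δ=3.1600, bond B=-447.2928.
Self-financing check: at every node Δ·S+B equals the discounted successor values.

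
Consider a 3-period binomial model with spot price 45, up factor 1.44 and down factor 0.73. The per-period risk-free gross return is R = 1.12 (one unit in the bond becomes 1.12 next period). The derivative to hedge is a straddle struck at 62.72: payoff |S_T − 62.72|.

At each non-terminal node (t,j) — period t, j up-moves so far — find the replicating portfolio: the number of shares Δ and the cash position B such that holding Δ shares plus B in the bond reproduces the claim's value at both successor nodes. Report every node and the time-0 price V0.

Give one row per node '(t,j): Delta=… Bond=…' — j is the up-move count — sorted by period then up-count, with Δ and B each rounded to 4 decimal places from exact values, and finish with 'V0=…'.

No-arbitrage ⇒ martingale measure with p* = (R−d)/(u−d) = 0.5493.
At expiry t=3: V(3,0)=45.2142, V(3,1)=28.1881, V(3,2)=5.3978, V(3,3)=71.6493
(2,0): S=23.9805. Δ = (V_up−V_dn)/(S_up−S_dn) = (28.1881−45.2142)/(34.5319−17.5058) = -1.0000. V = [p*·28.1881 + (1−p*)·45.2142]/1.12 = 32.0195. B = V − Δ·S = 56.0000.
(2,1): S=47.3040. Δ = (V_up−V_dn)/(S_up−S_dn) = (5.3978−28.1881)/(68.1178−34.5319) = -0.6786. V = [p*·5.3978 + (1−p*)·28.1881]/1.12 = 13.9906. B = V − Δ·S = 46.0896.
(2,2): S=93.3120. Δ = (V_up−V_dn)/(S_up−S_dn) = (71.6493−5.3978)/(134.3693−68.1178) = 1.0000. V = [p*·71.6493 + (1−p*)·5.3978]/1.12 = 37.3120. B = V − Δ·S = -56.0000.
(1,0): S=32.8500. Δ = (V_up−V_dn)/(S_up−S_dn) = (13.9906−32.0195)/(47.3040−23.9805) = -0.7730. V = [p*·13.9906 + (1−p*)·32.0195]/1.12 = 19.7467. B = V − Δ·S = 45.1395.
(1,1): S=64.8000. Δ = (V_up−V_dn)/(S_up−S_dn) = (37.3120−13.9906)/(93.3120−47.3040) = 0.5069. V = [p*·37.3120 + (1−p*)·13.9906]/1.12 = 23.9294. B = V − Δ·S = -8.9177.
(0,0): S=45.0000. Δ = (V_up−V_dn)/(S_up−S_dn) = (23.9294−19.7467)/(64.8000−32.8500) = 0.1309. V = [p*·23.9294 + (1−p*)·19.7467]/1.12 = 19.6824. B = V − Δ·S = 13.7912.
Check: Δ(0,0)·S0 + B(0,0) = 19.6824 = V0.

(0,0): Delta=0.1309 Bond=13.7912
(1,0): Delta=-0.7730 Bond=45.1395
(1,1): Delta=0.5069 Bond=-8.9177
(2,0): Delta=-1.0000 Bond=56.0000
(2,1): Delta=-0.6786 Bond=46.0896
(2,2): Delta=1.0000 Bond=-56.0000
V0=19.6824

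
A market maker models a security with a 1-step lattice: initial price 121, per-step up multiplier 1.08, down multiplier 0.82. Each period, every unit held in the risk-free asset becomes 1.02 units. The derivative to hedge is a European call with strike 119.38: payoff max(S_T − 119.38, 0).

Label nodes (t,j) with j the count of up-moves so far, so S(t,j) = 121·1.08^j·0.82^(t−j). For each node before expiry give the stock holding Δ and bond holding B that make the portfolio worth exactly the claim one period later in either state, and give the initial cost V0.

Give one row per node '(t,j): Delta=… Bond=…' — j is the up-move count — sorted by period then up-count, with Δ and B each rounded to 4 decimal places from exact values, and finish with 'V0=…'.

Risk-neutral probability p* = (R−d)/(u−d) = (1.02−0.82)/(1.08−0.82) = 0.7692.
Terminal payoffs: V(1,0)=0.0000, V(1,1)=11.3000
(0,0): S=121.0000. Δ = (V_up−V_dn)/(S_up−S_dn) = (11.3000−0.0000)/(130.6800−99.2200) = 0.3592. V = [p*·11.3000 + (1−p*)·0.0000]/1.02 = 8.5219. B = V − Δ·S = -34.9397.
The time-0 hedge costs 8.5219, which is the no-arbitrage price.

(0,0): Delta=0.3592 Bond=-34.9397
V0=8.5219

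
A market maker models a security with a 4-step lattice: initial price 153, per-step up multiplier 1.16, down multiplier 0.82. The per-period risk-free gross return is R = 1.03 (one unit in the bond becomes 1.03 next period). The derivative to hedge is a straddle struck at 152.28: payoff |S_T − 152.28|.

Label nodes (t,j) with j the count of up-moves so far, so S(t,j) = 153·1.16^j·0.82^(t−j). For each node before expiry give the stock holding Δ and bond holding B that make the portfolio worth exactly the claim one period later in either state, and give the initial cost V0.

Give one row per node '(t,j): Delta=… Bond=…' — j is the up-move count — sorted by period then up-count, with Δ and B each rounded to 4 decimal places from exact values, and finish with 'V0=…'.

Risk-neutral probability p* = (R−d)/(u−d) = (1.03−0.82)/(1.16−0.82) = 0.6176.
Terminal values V(4,·): V(4,0)=83.1054, V(4,1)=54.4232, V(4,2)=13.8484, V(4,3)=43.5500, V(4,4)=124.7478
(3,0): S=84.3593. Δ = (V_up−V_dn)/(S_up−S_dn) = (54.4232−83.1054)/(97.8568−69.1746) = -1.0000. V = [p*·54.4232 + (1−p*)·83.1054]/1.03 = 63.4854. B = V − Δ·S = 147.8447.
(3,1): S=119.3376. Δ = (V_up−V_dn)/(S_up−S_dn) = (13.8484−54.4232)/(138.4316−97.8568) = -1.0000. V = [p*·13.8484 + (1−p*)·54.4232]/1.03 = 28.5071. B = V − Δ·S = 147.8447.
(3,2): S=168.8190. Δ = (V_up−V_dn)/(S_up−S_dn) = (43.5500−13.8484)/(195.8300−138.4316) = 0.5175. V = [p*·43.5500 + (1−p*)·13.8484]/1.03 = 31.2559. B = V − Δ·S = -56.1017.
(3,3): S=238.8171. Δ = (V_up−V_dn)/(S_up−S_dn) = (124.7478−43.5500)/(277.0278−195.8300) = 1.0000. V = [p*·124.7478 + (1−p*)·43.5500]/1.03 = 90.9724. B = V − Δ·S = -147.8447.
(2,0): S=102.8772. Δ = (V_up−V_dn)/(S_up−S_dn) = (28.5071−63.4854)/(119.3376−84.3593) = -1.0000. V = [p*·28.5071 + (1−p*)·63.4854]/1.03 = 40.6613. B = V − Δ·S = 143.5385.
(2,1): S=145.5336. Δ = (V_up−V_dn)/(S_up−S_dn) = (31.2559−28.5071)/(168.8190−119.3376) = 0.0556. V = [p*·31.2559 + (1−p*)·28.5071]/1.03 = 29.3251. B = V − Δ·S = 21.2406.
(2,2): S=205.8768. Δ = (V_up−V_dn)/(S_up−S_dn) = (90.9724−31.2559)/(238.8171−168.8190) = 0.8531. V = [p*·90.9724 + (1−p*)·31.2559]/1.03 = 66.1550. B = V − Δ·S = -109.4820.
(1,0): S=125.4600. Δ = (V_up−V_dn)/(S_up−S_dn) = (29.3251−40.6613)/(145.5336−102.8772) = -0.2658. V = [p*·29.3251 + (1−p*)·40.6613]/1.03 = 32.6792. B = V − Δ·S = 66.0209.
(1,1): S=177.4800. Δ = (V_up−V_dn)/(S_up−S_dn) = (66.1550−29.3251)/(205.8768−145.5336) = 0.6103. V = [p*·66.1550 + (1−p*)·29.3251]/1.03 = 50.5563. B = V − Δ·S = -57.7668.
(0,0): S=153.0000. Δ = (V_up−V_dn)/(S_up−S_dn) = (50.5563−32.6792)/(177.4800−125.4600) = 0.3437. V = [p*·50.5563 + (1−p*)·32.6792]/1.03 = 42.4475. B = V − Δ·S = -10.1323.
Check: Δ(0,0)·S0 + B(0,0) = 42.4475 = V0.

(0,0): Delta=0.3437 Bond=-10.1323
(1,0): Delta=-0.2658 Bond=66.0209
(1,1): Delta=0.6103 Bond=-57.7668
(2,0): Delta=-1.0000 Bond=143.5385
(2,1): Delta=0.0556 Bond=21.2406
(2,2): Delta=0.8531 Bond=-109.4820
(3,0): Delta=-1.0000 Bond=147.8447
(3,1): Delta=-1.0000 Bond=147.8447
(3,2): Delta=0.5175 Bond=-56.1017
(3,3): Delta=1.0000 Bond=-147.8447
V0=42.4475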